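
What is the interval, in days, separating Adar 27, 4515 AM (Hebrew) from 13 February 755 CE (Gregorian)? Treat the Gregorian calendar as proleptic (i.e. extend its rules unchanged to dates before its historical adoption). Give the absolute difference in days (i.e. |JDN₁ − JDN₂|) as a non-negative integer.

First date → JDN 1996895; second date → JDN 1996861.
The interval is |1996895 − 1996861| = 34 days.

34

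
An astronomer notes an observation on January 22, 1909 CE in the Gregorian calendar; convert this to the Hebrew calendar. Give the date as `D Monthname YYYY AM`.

29 Tevet 5669 AM

Julian Day Number of the source date = 2418329.
Converting JDN 2418329 to the Hebrew calendar gives 29 Tevet 5669 AM.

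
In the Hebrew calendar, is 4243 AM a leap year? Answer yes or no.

yes

Hebrew year 4243 is year 6 of its 19-year Metonic cycle; leap years are at positions 3, 6, 8, 11, 14, 17, 19, so it is a leap year (13 months).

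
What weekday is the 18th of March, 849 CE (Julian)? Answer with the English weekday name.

This is JDN 2031232 (22 March 849 Gregorian).
JDN 2031232 mod 7 = 0, and JDN 0 was a Monday, so this is a Monday.

Monday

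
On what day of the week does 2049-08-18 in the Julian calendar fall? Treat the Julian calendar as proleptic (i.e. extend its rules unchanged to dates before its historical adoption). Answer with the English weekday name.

Tuesday

In the Gregorian calendar this is 31 August 2049 (JDN 2469685).
JDN 2469685 mod 7 = 1, and JDN 0 was a Monday, so this is a Tuesday.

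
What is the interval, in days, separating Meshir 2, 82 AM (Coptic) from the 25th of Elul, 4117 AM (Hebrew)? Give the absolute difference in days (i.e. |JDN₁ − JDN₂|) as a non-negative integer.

First date → JDN 1854766; second date → JDN 1851691.
The interval is |1854766 − 1851691| = 3075 days.

3075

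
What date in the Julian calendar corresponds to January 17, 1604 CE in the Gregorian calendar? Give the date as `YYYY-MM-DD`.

1604-01-07

For dates in this range the Gregorian date is 10 days ahead of the Julian.
17 January 1604 Gregorian − 10 days → 7 January 1604 Julian.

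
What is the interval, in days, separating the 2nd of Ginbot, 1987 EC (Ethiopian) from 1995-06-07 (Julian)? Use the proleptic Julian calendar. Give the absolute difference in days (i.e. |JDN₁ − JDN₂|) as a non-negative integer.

41

First date → JDN 2449848; second date → JDN 2449889.
The interval is |2449848 − 2449889| = 41 days.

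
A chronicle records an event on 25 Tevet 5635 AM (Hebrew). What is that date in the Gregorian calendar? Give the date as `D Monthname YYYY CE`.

2 January 1875 CE

Both dates share Julian Day Number 2405891; in the Gregorian calendar that is 2 January 1875 CE.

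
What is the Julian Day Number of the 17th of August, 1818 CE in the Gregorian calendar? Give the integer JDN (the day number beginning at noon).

JDN 2451545 is 1 January 2000 CE (Gregorian); the target day is −66246 days from there, so JDN = 2385299.

2385299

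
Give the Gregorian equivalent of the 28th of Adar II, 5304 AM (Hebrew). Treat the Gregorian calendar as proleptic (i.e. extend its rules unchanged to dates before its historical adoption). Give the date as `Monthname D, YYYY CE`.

April 2, 1544 CE

Julian Day Number of the source date = 2285086.
Converting JDN 2285086 to the Gregorian calendar gives 2 April 1544 CE.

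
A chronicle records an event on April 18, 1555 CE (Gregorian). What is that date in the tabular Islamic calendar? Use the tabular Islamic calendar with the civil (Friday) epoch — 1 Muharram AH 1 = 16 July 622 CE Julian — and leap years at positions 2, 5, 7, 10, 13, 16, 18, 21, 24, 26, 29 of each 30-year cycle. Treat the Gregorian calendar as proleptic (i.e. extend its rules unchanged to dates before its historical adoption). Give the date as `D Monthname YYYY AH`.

Both dates share Julian Day Number 2289119; in the tabular Islamic calendar that is 16 Jumada al-Awwal 962 AH.

16 Jumada al-Awwal 962 AH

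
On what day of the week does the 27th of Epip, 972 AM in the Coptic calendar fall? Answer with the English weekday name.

Friday

Equivalently 28 July 1256 Gregorian, JDN 2180014.
2180014 ≡ 4 (mod 7); counting from Monday = 0 gives Friday.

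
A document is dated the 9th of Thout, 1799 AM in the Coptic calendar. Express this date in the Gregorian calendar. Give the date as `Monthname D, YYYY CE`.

Julian Day Number of the source date = 2481757.
Converting JDN 2481757 to the Gregorian calendar gives 19 September 2082 CE.

September 19, 2082 CE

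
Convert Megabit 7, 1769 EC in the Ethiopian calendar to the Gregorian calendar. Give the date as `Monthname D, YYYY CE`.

Both dates share Julian Day Number 2370169; in the Gregorian calendar that is 14 March 1777 CE.

March 14, 1777 CE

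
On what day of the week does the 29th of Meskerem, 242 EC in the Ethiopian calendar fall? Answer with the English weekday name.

Wednesday

Equivalently 26 September 249 Gregorian, JDN 1812274.
Since JDN mod 7 = 2 (0 = Monday), the day is Wednesday.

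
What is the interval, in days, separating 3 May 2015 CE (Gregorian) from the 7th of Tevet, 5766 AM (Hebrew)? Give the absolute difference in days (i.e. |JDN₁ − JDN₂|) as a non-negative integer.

First date → JDN 2457146; second date → JDN 2453743.
The interval is |2457146 − 2453743| = 3403 days.

3403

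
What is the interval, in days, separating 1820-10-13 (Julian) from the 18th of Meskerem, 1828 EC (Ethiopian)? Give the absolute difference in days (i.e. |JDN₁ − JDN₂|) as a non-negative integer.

5451

JDN of the first date = 2386099.
JDN of the second date = 2391550.
|2391550 − 2386099| = 5451.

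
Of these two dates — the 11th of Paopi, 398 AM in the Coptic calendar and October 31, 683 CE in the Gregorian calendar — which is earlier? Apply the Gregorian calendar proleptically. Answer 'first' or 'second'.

first

The two dates have Julian Day Numbers 1970074 and 1970824 respectively.
Since 1970074 < 1970824, the first date comes first.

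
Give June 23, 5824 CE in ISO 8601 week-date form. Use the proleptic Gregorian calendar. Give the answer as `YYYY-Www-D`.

The weekday is Wednesday (ISO weekday 3).
That Wednesday belongs to ISO week 26 of ISO year 5824.

5824-W26-3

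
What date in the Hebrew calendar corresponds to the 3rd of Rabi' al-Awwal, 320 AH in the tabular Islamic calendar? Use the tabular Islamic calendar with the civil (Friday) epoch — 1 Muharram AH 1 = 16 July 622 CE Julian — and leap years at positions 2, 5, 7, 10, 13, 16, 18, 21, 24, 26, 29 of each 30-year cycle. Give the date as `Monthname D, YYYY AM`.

The source date corresponds to 19 March 932 in the proleptic Gregorian calendar (JDN 2061544).
That day falls on 5 Nisan 4692 AM in the Hebrew calendar.

Nisan 5, 4692 AM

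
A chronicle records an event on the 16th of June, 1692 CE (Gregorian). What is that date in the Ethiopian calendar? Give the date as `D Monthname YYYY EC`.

Both dates share Julian Day Number 2339218; in the Ethiopian calendar that is 12 Sene 1684 EC.

12 Sene 1684 EC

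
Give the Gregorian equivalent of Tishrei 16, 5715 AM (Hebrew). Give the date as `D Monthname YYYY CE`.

13 October 1954 CE

Julian Day Number of the source date = 2435029.
Converting JDN 2435029 to the Gregorian calendar gives 13 October 1954 CE.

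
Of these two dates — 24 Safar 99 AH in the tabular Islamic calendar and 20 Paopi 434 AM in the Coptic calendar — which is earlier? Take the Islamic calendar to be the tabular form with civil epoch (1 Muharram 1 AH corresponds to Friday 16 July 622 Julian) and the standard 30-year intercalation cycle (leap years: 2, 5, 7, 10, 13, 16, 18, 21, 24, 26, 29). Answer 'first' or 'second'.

first

The two dates have Julian Day Numbers 1983221 and 1983232 respectively.
Since 1983221 < 1983232, the first date comes first.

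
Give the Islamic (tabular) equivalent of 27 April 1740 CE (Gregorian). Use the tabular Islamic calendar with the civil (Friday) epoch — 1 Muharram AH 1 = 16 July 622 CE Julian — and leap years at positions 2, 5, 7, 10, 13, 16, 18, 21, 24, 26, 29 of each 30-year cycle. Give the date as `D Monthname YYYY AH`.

30 Muharram 1153 AH

Julian Day Number of the source date = 2356699.
Converting JDN 2356699 to the tabular Islamic calendar gives 30 Muharram 1153 AH.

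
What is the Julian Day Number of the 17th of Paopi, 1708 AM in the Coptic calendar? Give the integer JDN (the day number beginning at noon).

2448558

In the Gregorian calendar the same day is 28 October 1991.
JDN 2451545 is 1 January 2000 CE (Gregorian); the target day is −2987 days from there, so JDN = 2448558.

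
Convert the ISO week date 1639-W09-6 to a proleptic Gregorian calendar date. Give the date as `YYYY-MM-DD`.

1639-03-05

ISO week 1 of 1639 is the week containing the first Thursday of 1639.
Week 9, day 6 (Saturday) lands on 1639-03-05.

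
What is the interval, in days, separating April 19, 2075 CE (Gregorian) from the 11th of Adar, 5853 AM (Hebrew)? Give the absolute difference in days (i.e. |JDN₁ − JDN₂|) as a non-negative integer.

JDN of the first date = 2479047.
JDN of the second date = 2485581.
|2485581 − 2479047| = 6534.

6534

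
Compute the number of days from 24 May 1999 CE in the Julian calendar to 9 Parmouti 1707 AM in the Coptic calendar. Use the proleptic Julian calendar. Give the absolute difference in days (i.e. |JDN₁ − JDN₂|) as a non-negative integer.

JDN of the first date = 2451336.
JDN of the second date = 2448364.
|2448364 − 2451336| = 2972.

2972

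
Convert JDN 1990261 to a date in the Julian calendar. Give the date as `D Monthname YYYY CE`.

14 January 737 CE

The proleptic Gregorian equivalent of JDN 1990261 is 18 January 737.
In the Julian calendar that day is 14 January 737 CE.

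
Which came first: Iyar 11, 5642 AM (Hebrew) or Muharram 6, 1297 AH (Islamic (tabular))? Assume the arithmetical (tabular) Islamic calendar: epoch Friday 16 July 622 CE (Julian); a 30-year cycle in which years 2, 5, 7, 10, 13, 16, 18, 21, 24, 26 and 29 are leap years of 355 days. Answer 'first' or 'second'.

second

The two dates have Julian Day Numbers 2408566 and 2407704 respectively.
Since 2407704 < 2408566, the second date comes first.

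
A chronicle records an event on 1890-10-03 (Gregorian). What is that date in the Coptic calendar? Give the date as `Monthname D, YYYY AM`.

Julian Day Number of the source date = 2411644.
Converting JDN 2411644 to the Coptic calendar gives 24 Thout 1607 AM.

Thout 24, 1607 AM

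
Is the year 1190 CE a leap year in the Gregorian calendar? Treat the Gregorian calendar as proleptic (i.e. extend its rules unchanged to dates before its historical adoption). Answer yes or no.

no

1190 is not divisible by 4, so it is a common year.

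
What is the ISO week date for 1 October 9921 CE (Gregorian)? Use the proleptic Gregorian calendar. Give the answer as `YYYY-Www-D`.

The weekday is Saturday (ISO weekday 6).
That Saturday belongs to ISO week 39 of ISO year 9921.

9921-W39-6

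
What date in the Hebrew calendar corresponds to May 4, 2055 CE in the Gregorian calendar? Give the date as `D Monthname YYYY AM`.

6 Iyar 5815 AM

Julian Day Number of the source date = 2471757.
Converting JDN 2471757 to the Hebrew calendar gives 6 Iyar 5815 AM.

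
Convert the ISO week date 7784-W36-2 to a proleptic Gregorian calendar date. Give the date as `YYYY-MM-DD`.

ISO week 1 of 7784 is the week containing the first Thursday of 7784.
Week 36, day 2 (Tuesday) lands on 7784-08-31.

7784-08-31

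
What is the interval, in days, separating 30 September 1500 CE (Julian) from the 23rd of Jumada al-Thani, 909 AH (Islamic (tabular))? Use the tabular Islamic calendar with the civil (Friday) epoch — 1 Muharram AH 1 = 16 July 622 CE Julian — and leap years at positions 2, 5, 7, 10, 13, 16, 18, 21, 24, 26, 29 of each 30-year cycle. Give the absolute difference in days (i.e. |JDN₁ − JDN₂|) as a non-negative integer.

First date → JDN 2269206; second date → JDN 2270375.
The interval is |2269206 − 2270375| = 1169 days.

1169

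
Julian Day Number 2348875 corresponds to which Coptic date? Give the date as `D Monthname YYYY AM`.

JDN 2348875 is 25 November 1718 in the Gregorian calendar.
In the Coptic calendar that day is 18 Hathor 1435 AM.

18 Hathor 1435 AM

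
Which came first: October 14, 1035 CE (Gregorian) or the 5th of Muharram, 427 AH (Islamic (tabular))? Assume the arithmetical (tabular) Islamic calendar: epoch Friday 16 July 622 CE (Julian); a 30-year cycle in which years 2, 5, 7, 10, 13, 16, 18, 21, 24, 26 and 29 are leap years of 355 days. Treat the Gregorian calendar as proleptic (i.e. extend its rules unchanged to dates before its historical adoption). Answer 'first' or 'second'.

first

First date → JDN 2099372; second date → JDN 2099404.
JDN 2099372 < JDN 2099404, so the first date is earlier.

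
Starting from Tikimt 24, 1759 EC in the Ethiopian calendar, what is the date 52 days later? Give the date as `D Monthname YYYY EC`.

16 Tahsas 1759 EC

Counting 52 days forward from JDN 2366383 reaches JDN 2366435, which is 16 Tahsas 1759 EC.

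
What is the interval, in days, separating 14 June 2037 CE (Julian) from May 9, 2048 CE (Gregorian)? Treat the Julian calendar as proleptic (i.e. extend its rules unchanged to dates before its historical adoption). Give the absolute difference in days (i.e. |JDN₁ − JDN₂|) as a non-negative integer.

3969

JDN of the first date = 2465237.
JDN of the second date = 2469206.
|2469206 − 2465237| = 3969.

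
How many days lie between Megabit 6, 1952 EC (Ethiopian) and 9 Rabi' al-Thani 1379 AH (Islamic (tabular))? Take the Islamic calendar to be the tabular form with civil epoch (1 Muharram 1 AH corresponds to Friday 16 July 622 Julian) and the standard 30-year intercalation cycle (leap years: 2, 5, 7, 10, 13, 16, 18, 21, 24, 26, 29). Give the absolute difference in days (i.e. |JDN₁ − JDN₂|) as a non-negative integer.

JDN of the first date = 2437009.
JDN of the second date = 2436854.
|2436854 − 2437009| = 155.

155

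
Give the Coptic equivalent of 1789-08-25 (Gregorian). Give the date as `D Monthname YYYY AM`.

Julian Day Number of the source date = 2374716.
Converting JDN 2374716 to the Coptic calendar gives 21 Mesori 1505 AM.

21 Mesori 1505 AM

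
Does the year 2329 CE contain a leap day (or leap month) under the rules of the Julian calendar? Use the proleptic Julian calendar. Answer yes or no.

2329 mod 4 = 1, so it is a common year in the Julian calendar.

no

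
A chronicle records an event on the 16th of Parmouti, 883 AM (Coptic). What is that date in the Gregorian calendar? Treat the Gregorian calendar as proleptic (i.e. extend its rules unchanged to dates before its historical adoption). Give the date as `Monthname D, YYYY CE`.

Julian Day Number of the source date = 2147405.
Converting JDN 2147405 to the Gregorian calendar gives 18 April 1167 CE.

April 18, 1167 CE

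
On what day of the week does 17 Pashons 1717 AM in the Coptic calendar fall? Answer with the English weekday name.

Friday

In the Gregorian calendar this is 25 May 2001 (JDN 2452055).
JDN 2452055 mod 7 = 4, and JDN 0 was a Monday, so this is a Friday.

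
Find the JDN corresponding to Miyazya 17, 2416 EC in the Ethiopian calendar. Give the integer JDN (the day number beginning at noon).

Equivalently 28 April 2424 (Gregorian).
JDN 2400001 is 17 November 1858 CE (Gregorian), MJD 0; the target day is +206525 days from there, so JDN = 2606526.

2606526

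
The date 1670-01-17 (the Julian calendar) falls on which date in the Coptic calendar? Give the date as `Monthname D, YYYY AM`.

Tobi 22, 1386 AM

The source date corresponds to 27 January 1670 in the Gregorian calendar (JDN 2331042).
That day falls on 22 Tobi 1386 AM in the Coptic calendar.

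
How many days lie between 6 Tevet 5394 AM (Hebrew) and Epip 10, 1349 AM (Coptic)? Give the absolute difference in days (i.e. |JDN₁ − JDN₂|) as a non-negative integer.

First date → JDN 2317842; second date → JDN 2317696.
The interval is |2317842 − 2317696| = 146 days.

146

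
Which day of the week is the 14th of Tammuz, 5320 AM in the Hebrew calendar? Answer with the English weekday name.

This is JDN 2291037 (18 July 1560 Gregorian).
JDN 2291037 mod 7 = 0, and JDN 0 was a Monday, so this is a Monday.

Monday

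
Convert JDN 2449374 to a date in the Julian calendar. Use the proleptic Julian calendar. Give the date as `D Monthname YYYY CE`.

JDN 2449374 is 21 January 1994 in the Gregorian calendar.
In the Julian calendar that day is 8 January 1994 CE.

8 January 1994 CE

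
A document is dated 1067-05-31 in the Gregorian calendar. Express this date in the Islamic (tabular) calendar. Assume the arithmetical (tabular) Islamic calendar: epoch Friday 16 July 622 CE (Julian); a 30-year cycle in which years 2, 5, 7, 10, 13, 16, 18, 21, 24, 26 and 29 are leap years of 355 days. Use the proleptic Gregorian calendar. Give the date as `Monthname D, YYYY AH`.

Both dates share Julian Day Number 2110924; in the tabular Islamic calendar that is 8 Rajab 459 AH.

Rajab 8, 459 AH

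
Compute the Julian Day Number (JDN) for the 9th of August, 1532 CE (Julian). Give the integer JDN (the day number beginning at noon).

2280842

In the proleptic Gregorian calendar the same day is 19 August 1532.
JDN 2400001 is 17 November 1858 CE (Gregorian), MJD 0; the target day is −119159 days from there, so JDN = 2280842.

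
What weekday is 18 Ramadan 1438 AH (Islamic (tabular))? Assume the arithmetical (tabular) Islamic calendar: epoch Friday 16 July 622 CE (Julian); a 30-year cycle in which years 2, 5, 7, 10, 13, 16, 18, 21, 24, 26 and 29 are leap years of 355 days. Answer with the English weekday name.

This is JDN 2457918 (13 June 2017 Gregorian).
Since JDN mod 7 = 1 (0 = Monday), the day is Tuesday.

Tuesday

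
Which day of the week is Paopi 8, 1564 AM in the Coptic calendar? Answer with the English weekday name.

Equivalently 18 October 1847 Gregorian, JDN 2395953.
2395953 ≡ 0 (mod 7); counting from Monday = 0 gives Monday.

Monday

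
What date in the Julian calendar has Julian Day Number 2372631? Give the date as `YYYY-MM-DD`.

1783-11-29

JDN 2372631 is 10 December 1783 in the Gregorian calendar.
In the Julian calendar that day is 1783-11-29.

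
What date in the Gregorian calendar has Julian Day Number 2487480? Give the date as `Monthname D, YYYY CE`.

JDN 2451545 is 1 Jan 2000; 2487480 is +35935 days from there.

May 21, 2098 CE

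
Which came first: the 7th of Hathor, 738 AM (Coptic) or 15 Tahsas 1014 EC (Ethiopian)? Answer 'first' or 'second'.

The two dates have Julian Day Numbers 2094285 and 2094323 respectively.
Since 2094285 < 2094323, the first date comes first.

first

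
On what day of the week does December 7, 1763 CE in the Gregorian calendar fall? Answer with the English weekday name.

Wednesday

JDN 2365323 mod 7 = 2, and JDN 0 was a Monday, so this is a Wednesday.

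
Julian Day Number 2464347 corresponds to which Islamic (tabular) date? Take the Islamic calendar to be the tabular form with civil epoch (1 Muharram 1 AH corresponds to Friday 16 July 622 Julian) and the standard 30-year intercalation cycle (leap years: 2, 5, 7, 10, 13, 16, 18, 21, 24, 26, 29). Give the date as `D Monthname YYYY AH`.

10 Dhu al-Qa'dah 1456 AH

The Gregorian equivalent of JDN 2464347 is 19 January 2035.
In the tabular Islamic calendar that day is 10 Dhu al-Qa'dah 1456 AH.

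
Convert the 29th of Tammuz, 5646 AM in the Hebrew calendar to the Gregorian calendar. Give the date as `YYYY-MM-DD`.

1886-08-01

Both dates share Julian Day Number 2410120; in the Gregorian calendar that is 1 August 1886 CE.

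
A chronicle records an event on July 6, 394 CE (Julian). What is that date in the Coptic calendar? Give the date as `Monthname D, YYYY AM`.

Epip 12, 110 AM

Julian Day Number of the source date = 1865153.
Converting JDN 1865153 to the Coptic calendar gives 12 Epip 110 AM.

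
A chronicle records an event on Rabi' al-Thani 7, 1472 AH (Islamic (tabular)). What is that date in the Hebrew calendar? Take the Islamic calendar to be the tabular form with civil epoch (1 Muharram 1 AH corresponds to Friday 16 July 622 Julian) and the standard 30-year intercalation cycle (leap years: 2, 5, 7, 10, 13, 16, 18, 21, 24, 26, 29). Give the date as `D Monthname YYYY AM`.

7 Tevet 5810 AM

The source date corresponds to 1 January 2050 in the Gregorian calendar (JDN 2469808).
That day falls on 7 Tevet 5810 AM in the Hebrew calendar.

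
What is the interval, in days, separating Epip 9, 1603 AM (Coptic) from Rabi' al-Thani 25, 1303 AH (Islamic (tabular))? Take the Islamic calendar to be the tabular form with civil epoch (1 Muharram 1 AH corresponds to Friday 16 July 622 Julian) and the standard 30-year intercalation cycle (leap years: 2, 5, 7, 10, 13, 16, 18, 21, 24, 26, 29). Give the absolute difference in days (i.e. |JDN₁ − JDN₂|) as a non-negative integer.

First date → JDN 2410468; second date → JDN 2409938.
The interval is |2410468 − 2409938| = 530 days.

530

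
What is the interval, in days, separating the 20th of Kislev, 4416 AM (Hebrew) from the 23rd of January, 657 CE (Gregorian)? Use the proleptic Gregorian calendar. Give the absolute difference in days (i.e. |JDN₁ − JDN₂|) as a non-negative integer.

First date → JDN 1960624; second date → JDN 1961047.
The interval is |1960624 − 1961047| = 423 days.

423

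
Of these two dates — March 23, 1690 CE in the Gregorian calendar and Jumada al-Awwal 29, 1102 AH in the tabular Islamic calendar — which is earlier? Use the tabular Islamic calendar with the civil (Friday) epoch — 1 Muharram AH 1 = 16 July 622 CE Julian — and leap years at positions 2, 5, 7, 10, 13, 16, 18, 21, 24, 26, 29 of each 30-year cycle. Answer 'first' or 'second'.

first

The two dates have Julian Day Numbers 2338402 and 2338744 respectively.
Since 2338402 < 2338744, the first date comes first.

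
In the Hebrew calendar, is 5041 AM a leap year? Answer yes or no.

Hebrew year 5041 is year 6 of its 19-year Metonic cycle; leap years are at positions 3, 6, 8, 11, 14, 17, 19, so it is a leap year (13 months).

yes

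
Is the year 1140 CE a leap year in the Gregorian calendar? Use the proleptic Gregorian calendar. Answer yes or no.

1140 is divisible by 4 and not by 100, so it is a leap year.

yes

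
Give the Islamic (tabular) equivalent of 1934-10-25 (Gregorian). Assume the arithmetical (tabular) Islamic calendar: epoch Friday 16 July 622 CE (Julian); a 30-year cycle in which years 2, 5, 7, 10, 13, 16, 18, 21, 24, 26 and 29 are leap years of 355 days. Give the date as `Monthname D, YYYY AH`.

Julian Day Number of the source date = 2427736.
Converting JDN 2427736 to the tabular Islamic calendar gives 16 Rajab 1353 AH.

Rajab 16, 1353 AH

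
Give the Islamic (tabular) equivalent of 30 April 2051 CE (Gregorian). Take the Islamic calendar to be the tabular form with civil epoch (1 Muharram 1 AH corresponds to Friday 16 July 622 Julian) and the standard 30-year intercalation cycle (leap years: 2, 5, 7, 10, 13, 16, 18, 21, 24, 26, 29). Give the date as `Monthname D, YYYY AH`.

Sha'ban 18, 1473 AH

Julian Day Number of the source date = 2470292.
Converting JDN 2470292 to the tabular Islamic calendar gives 18 Sha'ban 1473 AH.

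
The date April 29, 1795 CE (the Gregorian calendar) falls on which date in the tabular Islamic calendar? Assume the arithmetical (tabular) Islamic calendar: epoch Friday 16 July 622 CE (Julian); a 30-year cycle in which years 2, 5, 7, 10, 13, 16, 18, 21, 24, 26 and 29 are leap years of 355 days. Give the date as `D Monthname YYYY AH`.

Julian Day Number of the source date = 2376789.
Converting JDN 2376789 to the tabular Islamic calendar gives 9 Shawwal 1209 AH.

9 Shawwal 1209 AH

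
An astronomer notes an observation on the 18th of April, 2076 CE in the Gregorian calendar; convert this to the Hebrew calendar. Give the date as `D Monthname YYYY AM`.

Both dates share Julian Day Number 2479412; in the Hebrew calendar that is 15 Nisan 5836 AM.

15 Nisan 5836 AM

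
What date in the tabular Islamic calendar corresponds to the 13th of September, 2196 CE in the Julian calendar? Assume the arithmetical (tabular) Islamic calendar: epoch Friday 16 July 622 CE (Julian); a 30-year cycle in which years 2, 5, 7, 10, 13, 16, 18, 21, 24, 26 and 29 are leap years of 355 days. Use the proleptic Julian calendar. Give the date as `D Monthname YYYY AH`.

4 Rajab 1623 AH

Both dates share Julian Day Number 2523403; in the tabular Islamic calendar that is 4 Rajab 1623 AH.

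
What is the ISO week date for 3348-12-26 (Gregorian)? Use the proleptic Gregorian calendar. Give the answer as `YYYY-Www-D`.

3348-W52-4

The weekday is Thursday (ISO weekday 4).
That Thursday belongs to ISO week 52 of ISO year 3348.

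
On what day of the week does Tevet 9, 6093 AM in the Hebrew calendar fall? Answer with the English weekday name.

Wednesday

This is JDN 2573167 (28 December 2332 Gregorian).
JDN 2573167 mod 7 = 2, and JDN 0 was a Monday, so this is a Wednesday.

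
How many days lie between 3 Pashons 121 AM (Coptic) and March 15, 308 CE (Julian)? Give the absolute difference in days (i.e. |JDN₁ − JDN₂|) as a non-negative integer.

JDN of the first date = 1869102.
JDN of the second date = 1833629.
|1833629 − 1869102| = 35473.

35473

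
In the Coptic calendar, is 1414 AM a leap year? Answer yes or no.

1414 mod 4 = 2; in the Coptic calendar a year is leap when year mod 4 = 3, so it is a common year.

no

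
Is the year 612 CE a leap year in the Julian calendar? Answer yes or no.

612 mod 4 = 0, so it is a leap year in the Julian calendar.

yes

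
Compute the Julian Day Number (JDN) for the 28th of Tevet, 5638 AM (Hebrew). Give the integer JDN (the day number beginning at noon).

Equivalently 3 January 1878 (Gregorian).
JDN 2400001 is 17 November 1858 CE (Gregorian), MJD 0; the target day is +6987 days from there, so JDN = 2406988.

2406988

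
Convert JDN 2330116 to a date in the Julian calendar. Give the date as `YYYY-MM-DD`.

1667-07-06

JDN 2330116 is 16 July 1667 in the Gregorian calendar.
In the Julian calendar that day is 1667-07-06.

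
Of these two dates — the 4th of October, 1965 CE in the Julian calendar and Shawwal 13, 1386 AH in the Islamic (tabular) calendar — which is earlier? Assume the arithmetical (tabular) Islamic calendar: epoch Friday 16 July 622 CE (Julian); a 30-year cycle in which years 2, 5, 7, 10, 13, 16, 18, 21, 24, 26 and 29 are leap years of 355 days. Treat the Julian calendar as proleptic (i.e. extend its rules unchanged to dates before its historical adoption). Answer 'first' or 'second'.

first

Converting both to JDN: 2439051 vs 2439516; the smaller is the first.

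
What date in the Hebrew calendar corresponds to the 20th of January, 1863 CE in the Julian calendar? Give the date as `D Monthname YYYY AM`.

12 Shevat 5623 AM

The source date corresponds to 1 February 1863 in the Gregorian calendar (JDN 2401538).
That day falls on 12 Shevat 5623 AM in the Hebrew calendar.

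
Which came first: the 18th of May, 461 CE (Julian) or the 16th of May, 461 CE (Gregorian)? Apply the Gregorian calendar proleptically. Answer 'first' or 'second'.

The two dates have Julian Day Numbers 1889576 and 1889573 respectively.
Since 1889573 < 1889576, the second date comes first.

second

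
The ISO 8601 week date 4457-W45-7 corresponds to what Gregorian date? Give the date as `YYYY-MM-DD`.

ISO week 1 of 4457 is the week containing the first Thursday of 4457.
Week 45, day 7 (Sunday) lands on 4457-11-11.

4457-11-11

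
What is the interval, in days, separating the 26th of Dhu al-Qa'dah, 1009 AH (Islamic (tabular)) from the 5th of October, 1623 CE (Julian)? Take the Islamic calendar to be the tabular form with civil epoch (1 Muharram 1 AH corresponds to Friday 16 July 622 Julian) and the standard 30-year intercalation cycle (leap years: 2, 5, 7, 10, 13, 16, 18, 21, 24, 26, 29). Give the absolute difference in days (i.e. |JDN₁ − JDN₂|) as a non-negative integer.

8174

JDN of the first date = 2305962.
JDN of the second date = 2314136.
|2314136 − 2305962| = 8174.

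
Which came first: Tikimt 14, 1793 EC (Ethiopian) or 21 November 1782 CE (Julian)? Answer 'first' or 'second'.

The two dates have Julian Day Numbers 2378792 and 2372258 respectively.
Since 2372258 < 2378792, the second date comes first.

second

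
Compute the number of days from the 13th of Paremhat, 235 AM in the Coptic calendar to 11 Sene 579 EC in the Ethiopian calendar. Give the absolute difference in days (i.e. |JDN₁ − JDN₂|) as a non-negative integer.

JDN of the first date = 1910690.
JDN of the second date = 1935615.
|1935615 − 1910690| = 24925.

24925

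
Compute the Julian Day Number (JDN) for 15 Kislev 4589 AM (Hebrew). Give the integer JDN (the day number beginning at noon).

2023815

In the proleptic Gregorian calendar the same day is 30 November 828.
JDN 2299161 is 15 October 1582 CE (Gregorian); the target day is −275346 days from there, so JDN = 2023815.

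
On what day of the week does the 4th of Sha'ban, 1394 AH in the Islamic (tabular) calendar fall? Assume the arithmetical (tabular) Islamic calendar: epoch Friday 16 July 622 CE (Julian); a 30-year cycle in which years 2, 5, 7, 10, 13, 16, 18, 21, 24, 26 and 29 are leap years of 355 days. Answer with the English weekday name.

Friday

Equivalently 23 August 1974 Gregorian, JDN 2442283.
Since JDN mod 7 = 4 (0 = Monday), the day is Friday.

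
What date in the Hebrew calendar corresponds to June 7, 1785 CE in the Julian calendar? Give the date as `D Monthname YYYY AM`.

10 Tammuz 5545 AM

Both dates share Julian Day Number 2373187; in the Hebrew calendar that is 10 Tammuz 5545 AM.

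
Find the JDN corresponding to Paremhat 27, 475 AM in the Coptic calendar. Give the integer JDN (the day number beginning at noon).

1998364

Equivalently 27 March 759 (proleptic Gregorian).
JDN 2299161 is 15 October 1582 CE (Gregorian); the target day is −300797 days from there, so JDN = 1998364.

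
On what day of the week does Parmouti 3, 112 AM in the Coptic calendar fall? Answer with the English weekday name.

Equivalently 30 March 396 Gregorian, JDN 1865785.
Since JDN mod 7 = 5 (0 = Monday), the day is Saturday.

Saturday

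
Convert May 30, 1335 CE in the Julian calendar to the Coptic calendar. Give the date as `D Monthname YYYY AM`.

5 Paoni 1051 AM

The source date corresponds to 7 June 1335 in the proleptic Gregorian calendar (JDN 2208816).
That day falls on 5 Paoni 1051 AM in the Coptic calendar.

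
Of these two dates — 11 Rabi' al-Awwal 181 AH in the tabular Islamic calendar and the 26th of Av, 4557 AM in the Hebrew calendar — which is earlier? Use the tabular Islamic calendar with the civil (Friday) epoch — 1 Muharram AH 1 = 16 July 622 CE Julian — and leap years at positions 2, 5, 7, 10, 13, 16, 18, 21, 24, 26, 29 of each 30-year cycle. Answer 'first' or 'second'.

first

First date → JDN 2012295; second date → JDN 2012368.
JDN 2012295 < JDN 2012368, so the first date is earlier.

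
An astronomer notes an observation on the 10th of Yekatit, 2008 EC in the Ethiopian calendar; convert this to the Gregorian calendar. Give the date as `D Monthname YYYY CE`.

Both dates share Julian Day Number 2457437; in the Gregorian calendar that is 18 February 2016 CE.

18 February 2016 CE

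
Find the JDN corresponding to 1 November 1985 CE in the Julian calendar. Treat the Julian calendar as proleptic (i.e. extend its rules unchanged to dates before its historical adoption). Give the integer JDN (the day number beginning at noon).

In the Gregorian calendar the same day is 14 November 1985.
JDN 2400001 is 17 November 1858 CE (Gregorian), MJD 0; the target day is +46383 days from there, so JDN = 2446384.

2446384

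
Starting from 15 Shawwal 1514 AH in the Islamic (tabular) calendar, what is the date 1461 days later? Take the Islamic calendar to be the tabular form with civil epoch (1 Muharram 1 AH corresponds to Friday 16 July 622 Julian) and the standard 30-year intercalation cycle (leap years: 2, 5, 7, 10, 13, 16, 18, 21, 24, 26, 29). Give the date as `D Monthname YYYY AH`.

JDN of 15 Shawwal 1514 AH = 2484877.
2484877 + 1461 = 2486338.
JDN 2486338 in the tabular Islamic calendar is 30 Dhu al-Qa'dah 1518 AH.

30 Dhu al-Qa'dah 1518 AH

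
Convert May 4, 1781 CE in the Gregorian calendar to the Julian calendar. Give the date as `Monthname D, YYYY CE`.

At this point the Julian calendar is 11 days behind the Gregorian.
4 May 1781 Gregorian − 11 days → 23 April 1781 Julian.

April 23, 1781 CE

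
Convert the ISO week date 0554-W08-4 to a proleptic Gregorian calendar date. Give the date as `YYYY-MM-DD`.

ISO week 1 of 554 is the week containing the first Thursday of 554.
Week 8, day 4 (Thursday) lands on 0554-02-21.

0554-02-21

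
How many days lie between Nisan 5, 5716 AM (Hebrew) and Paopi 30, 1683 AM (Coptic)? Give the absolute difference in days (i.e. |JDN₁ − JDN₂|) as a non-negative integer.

3889

First date → JDN 2435550; second date → JDN 2439439.
The interval is |2435550 − 2439439| = 3889 days.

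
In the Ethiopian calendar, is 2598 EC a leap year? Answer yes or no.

no

2598 mod 4 = 2; in the Ethiopian calendar a year is leap when year mod 4 = 3, so it is a common year.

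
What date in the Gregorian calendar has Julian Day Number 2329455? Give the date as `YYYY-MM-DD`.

Counting from JDN 2299161 = 15 Oct 1582 gives an offset of 30294 days.

1665-09-23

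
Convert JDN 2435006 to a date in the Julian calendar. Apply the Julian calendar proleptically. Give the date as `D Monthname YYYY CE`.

JDN 2435006 is 20 September 1954 in the Gregorian calendar.
In the Julian calendar that day is 7 September 1954 CE.

7 September 1954 CE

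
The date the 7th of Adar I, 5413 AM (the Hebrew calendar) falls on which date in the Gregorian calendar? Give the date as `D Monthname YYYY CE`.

Julian Day Number of the source date = 2324841.
Converting JDN 2324841 to the Gregorian calendar gives 4 February 1653 CE.

4 February 1653 CE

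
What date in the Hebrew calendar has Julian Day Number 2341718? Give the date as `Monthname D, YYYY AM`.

JDN 2341718 is 21 April 1699 in the Gregorian calendar.
In the Hebrew calendar that day is Nisan 22, 5459 AM.

Nisan 22, 5459 AM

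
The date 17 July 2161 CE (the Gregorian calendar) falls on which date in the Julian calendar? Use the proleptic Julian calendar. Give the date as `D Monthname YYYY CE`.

3 July 2161 CE

At this point the Julian calendar is 14 days behind the Gregorian.
17 July 2161 Gregorian − 14 days → 3 July 2161 Julian.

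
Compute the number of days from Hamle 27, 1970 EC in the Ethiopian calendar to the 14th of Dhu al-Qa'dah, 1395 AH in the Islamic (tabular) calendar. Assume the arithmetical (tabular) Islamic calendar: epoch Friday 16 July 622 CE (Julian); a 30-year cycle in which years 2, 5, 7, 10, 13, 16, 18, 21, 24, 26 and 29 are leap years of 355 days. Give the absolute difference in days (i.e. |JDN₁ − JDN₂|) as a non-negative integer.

989

JDN of the first date = 2443724.
JDN of the second date = 2442735.
|2442735 − 2443724| = 989.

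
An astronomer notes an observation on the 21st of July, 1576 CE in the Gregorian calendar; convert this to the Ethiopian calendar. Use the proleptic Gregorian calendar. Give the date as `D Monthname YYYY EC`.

17 Hamle 1568 EC

Julian Day Number of the source date = 2296884.
Converting JDN 2296884 to the Ethiopian calendar gives 17 Hamle 1568 EC.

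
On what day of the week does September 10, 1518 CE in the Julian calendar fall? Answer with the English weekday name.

Friday

Equivalently 20 September 1518 Gregorian, JDN 2275760.
2275760 ≡ 4 (mod 7); counting from Monday = 0 gives Friday.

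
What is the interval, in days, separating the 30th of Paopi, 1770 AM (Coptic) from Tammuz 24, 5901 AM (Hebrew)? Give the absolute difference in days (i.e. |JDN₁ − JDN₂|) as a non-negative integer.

32038

JDN of the first date = 2471216.
JDN of the second date = 2503254.
|2503254 − 2471216| = 32038.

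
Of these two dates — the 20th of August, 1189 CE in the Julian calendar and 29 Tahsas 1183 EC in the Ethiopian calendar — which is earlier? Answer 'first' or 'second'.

First date → JDN 2155572; second date → JDN 2156064.
JDN 2155572 < JDN 2156064, so the first date is earlier.

first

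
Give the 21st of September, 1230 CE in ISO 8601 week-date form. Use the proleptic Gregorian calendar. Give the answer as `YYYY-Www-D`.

1230-W38-6

The weekday is Saturday (ISO weekday 6).
That Saturday belongs to ISO week 38 of ISO year 1230.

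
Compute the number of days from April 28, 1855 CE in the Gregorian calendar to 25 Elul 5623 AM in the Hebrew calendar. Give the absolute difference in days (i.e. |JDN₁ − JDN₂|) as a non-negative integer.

First date → JDN 2398702; second date → JDN 2401758.
The interval is |2398702 − 2401758| = 3056 days.

3056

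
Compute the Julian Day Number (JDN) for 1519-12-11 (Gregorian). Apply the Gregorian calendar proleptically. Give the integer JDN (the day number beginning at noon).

2276207

JDN 2451545 is 1 January 2000 CE (Gregorian); the target day is −175338 days from there, so JDN = 2276207.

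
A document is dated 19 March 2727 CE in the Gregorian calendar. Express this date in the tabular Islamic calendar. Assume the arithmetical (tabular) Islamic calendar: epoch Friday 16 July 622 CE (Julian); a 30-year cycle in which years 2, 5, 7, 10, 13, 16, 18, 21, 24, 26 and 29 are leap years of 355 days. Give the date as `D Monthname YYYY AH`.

Both dates share Julian Day Number 2717153; in the tabular Islamic calendar that is 4 Rabi' al-Thani 2170 AH.

4 Rabi' al-Thani 2170 AH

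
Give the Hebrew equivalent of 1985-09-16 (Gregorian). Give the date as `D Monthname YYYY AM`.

Julian Day Number of the source date = 2446325.
Converting JDN 2446325 to the Hebrew calendar gives 1 Tishrei 5746 AM.

1 Tishrei 5746 AM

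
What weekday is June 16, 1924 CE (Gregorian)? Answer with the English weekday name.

JDN 2423953 mod 7 = 0, and JDN 0 was a Monday, so this is a Monday.

Monday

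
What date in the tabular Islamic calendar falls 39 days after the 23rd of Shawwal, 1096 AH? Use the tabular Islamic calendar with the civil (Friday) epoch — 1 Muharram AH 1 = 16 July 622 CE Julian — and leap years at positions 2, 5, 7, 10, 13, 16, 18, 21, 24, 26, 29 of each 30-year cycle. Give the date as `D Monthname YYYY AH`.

3 Dhu al-Hijjah 1096 AH

The starting date is JDN 2336759; 2336759 + 39 = 2336798.
JDN 2336798 corresponds to 3 Dhu al-Hijjah 1096 AH.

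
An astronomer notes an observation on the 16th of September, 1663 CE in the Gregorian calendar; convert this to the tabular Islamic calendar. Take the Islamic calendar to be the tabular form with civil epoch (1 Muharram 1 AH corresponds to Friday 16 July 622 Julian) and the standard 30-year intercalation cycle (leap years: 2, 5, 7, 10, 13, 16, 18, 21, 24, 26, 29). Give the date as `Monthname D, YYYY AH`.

Both dates share Julian Day Number 2328717; in the tabular Islamic calendar that is 13 Safar 1074 AH.

Safar 13, 1074 AH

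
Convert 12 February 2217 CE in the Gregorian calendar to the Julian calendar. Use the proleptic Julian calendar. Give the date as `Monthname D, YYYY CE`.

The Julian–Gregorian offset here is 15 days (Julian trailing).
12 February 2217 Gregorian − 15 days → 28 January 2217 Julian.

January 28, 2217 CE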